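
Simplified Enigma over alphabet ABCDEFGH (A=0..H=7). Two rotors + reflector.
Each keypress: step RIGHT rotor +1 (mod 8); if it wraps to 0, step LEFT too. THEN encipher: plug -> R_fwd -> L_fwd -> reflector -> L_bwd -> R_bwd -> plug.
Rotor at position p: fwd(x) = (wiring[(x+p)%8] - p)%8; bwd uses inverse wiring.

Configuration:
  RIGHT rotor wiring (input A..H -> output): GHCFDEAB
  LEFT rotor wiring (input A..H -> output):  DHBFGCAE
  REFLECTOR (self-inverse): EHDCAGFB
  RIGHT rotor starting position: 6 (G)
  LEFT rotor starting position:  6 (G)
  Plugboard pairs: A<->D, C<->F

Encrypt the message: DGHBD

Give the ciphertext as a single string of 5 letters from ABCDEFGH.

Answer: HCCEF

Derivation:
Char 1 ('D'): step: R->7, L=6; D->plug->A->R->C->L->F->refl->G->L'->B->R'->H->plug->H
Char 2 ('G'): step: R->0, L->7 (L advanced); G->plug->G->R->A->L->F->refl->G->L'->E->R'->F->plug->C
Char 3 ('H'): step: R->1, L=7; H->plug->H->R->F->L->H->refl->B->L'->H->R'->F->plug->C
Char 4 ('B'): step: R->2, L=7; B->plug->B->R->D->L->C->refl->D->L'->G->R'->E->plug->E
Char 5 ('D'): step: R->3, L=7; D->plug->A->R->C->L->A->refl->E->L'->B->R'->C->plug->F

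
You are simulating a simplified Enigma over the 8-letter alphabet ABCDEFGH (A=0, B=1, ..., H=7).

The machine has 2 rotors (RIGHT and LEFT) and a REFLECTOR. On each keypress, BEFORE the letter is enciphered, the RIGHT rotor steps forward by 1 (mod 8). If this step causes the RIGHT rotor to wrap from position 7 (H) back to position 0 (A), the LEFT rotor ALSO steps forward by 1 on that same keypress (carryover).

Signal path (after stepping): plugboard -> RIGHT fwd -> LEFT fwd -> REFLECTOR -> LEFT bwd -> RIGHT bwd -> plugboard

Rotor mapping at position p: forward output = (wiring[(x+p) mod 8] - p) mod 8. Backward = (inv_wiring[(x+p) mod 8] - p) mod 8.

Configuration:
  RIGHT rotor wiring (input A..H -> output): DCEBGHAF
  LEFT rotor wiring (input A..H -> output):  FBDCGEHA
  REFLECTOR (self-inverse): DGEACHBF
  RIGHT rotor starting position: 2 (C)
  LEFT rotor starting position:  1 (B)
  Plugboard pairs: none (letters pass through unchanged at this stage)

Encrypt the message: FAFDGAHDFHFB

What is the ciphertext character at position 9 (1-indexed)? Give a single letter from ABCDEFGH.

Char 1 ('F'): step: R->3, L=1; F->plug->F->R->A->L->A->refl->D->L'->E->R'->C->plug->C
Char 2 ('A'): step: R->4, L=1; A->plug->A->R->C->L->B->refl->G->L'->F->R'->H->plug->H
Char 3 ('F'): step: R->5, L=1; F->plug->F->R->H->L->E->refl->C->L'->B->R'->H->plug->H
Char 4 ('D'): step: R->6, L=1; D->plug->D->R->E->L->D->refl->A->L'->A->R'->G->plug->G
Char 5 ('G'): step: R->7, L=1; G->plug->G->R->A->L->A->refl->D->L'->E->R'->B->plug->B
Char 6 ('A'): step: R->0, L->2 (L advanced); A->plug->A->R->D->L->C->refl->E->L'->C->R'->B->plug->B
Char 7 ('H'): step: R->1, L=2; H->plug->H->R->C->L->E->refl->C->L'->D->R'->B->plug->B
Char 8 ('D'): step: R->2, L=2; D->plug->D->R->F->L->G->refl->B->L'->A->R'->H->plug->H
Char 9 ('F'): step: R->3, L=2; F->plug->F->R->A->L->B->refl->G->L'->F->R'->D->plug->D

D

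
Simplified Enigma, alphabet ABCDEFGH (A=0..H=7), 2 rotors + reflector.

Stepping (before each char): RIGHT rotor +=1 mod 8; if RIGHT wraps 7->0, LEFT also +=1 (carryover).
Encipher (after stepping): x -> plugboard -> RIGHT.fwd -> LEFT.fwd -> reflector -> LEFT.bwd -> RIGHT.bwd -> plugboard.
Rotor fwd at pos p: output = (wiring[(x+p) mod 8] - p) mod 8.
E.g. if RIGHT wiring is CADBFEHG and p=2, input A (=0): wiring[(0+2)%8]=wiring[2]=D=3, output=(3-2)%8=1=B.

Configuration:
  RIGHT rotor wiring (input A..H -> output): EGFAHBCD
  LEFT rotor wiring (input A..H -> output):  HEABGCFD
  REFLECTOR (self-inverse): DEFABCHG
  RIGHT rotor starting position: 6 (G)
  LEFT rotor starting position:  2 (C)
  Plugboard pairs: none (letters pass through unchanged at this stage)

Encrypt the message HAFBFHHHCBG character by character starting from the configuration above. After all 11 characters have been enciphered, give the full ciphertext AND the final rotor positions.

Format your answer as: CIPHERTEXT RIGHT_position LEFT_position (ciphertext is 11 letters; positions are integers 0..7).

Answer: AFBCBGFEHGD 1 4

Derivation:
Char 1 ('H'): step: R->7, L=2; H->plug->H->R->D->L->A->refl->D->L'->E->R'->A->plug->A
Char 2 ('A'): step: R->0, L->3 (L advanced); A->plug->A->R->E->L->A->refl->D->L'->B->R'->F->plug->F
Char 3 ('F'): step: R->1, L=3; F->plug->F->R->B->L->D->refl->A->L'->E->R'->B->plug->B
Char 4 ('B'): step: R->2, L=3; B->plug->B->R->G->L->B->refl->E->L'->F->R'->C->plug->C
Char 5 ('F'): step: R->3, L=3; F->plug->F->R->B->L->D->refl->A->L'->E->R'->B->plug->B
Char 6 ('H'): step: R->4, L=3; H->plug->H->R->E->L->A->refl->D->L'->B->R'->G->plug->G
Char 7 ('H'): step: R->5, L=3; H->plug->H->R->C->L->H->refl->G->L'->A->R'->F->plug->F
Char 8 ('H'): step: R->6, L=3; H->plug->H->R->D->L->C->refl->F->L'->H->R'->E->plug->E
Char 9 ('C'): step: R->7, L=3; C->plug->C->R->H->L->F->refl->C->L'->D->R'->H->plug->H
Char 10 ('B'): step: R->0, L->4 (L advanced); B->plug->B->R->G->L->E->refl->B->L'->C->R'->G->plug->G
Char 11 ('G'): step: R->1, L=4; G->plug->G->R->C->L->B->refl->E->L'->G->R'->D->plug->D
Final: ciphertext=AFBCBGFEHGD, RIGHT=1, LEFT=4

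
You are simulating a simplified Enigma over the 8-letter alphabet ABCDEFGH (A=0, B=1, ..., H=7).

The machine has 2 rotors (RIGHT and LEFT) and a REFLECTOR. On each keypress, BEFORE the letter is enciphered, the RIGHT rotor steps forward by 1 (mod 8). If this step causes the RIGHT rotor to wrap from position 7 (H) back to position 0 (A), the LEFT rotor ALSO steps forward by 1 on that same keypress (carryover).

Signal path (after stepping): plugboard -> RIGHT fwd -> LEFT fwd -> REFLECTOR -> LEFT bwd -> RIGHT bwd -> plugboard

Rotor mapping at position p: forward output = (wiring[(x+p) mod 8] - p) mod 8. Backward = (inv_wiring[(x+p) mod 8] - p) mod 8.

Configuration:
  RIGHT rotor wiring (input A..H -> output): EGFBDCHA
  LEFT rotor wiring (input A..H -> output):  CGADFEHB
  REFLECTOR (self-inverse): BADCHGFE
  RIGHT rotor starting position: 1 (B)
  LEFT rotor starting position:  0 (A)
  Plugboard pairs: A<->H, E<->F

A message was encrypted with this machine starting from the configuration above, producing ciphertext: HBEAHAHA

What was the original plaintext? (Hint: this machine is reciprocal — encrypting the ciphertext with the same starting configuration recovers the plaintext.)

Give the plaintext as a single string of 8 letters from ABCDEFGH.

Answer: DGHHAGEF

Derivation:
Char 1 ('H'): step: R->2, L=0; H->plug->A->R->D->L->D->refl->C->L'->A->R'->D->plug->D
Char 2 ('B'): step: R->3, L=0; B->plug->B->R->A->L->C->refl->D->L'->D->R'->G->plug->G
Char 3 ('E'): step: R->4, L=0; E->plug->F->R->C->L->A->refl->B->L'->H->R'->A->plug->H
Char 4 ('A'): step: R->5, L=0; A->plug->H->R->G->L->H->refl->E->L'->F->R'->A->plug->H
Char 5 ('H'): step: R->6, L=0; H->plug->A->R->B->L->G->refl->F->L'->E->R'->H->plug->A
Char 6 ('A'): step: R->7, L=0; A->plug->H->R->A->L->C->refl->D->L'->D->R'->G->plug->G
Char 7 ('H'): step: R->0, L->1 (L advanced); H->plug->A->R->E->L->D->refl->C->L'->C->R'->F->plug->E
Char 8 ('A'): step: R->1, L=1; A->plug->H->R->D->L->E->refl->H->L'->B->R'->E->plug->F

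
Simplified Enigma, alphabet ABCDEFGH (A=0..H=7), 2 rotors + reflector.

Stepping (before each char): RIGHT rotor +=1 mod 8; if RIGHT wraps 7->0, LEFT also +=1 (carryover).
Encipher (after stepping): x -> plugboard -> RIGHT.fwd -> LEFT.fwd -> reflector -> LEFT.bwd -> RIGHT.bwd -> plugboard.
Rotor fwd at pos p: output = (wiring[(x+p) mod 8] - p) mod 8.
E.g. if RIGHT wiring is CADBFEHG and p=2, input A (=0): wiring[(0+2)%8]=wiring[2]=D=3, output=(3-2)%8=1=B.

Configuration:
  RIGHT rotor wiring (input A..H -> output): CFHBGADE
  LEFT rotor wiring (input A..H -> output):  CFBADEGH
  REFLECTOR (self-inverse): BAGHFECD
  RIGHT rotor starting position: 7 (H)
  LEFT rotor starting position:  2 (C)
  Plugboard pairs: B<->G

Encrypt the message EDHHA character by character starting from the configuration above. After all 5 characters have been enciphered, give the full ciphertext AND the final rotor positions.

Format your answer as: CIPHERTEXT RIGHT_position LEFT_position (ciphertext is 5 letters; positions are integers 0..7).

Answer: CBADF 4 3

Derivation:
Char 1 ('E'): step: R->0, L->3 (L advanced); E->plug->E->R->G->L->C->refl->G->L'->H->R'->C->plug->C
Char 2 ('D'): step: R->1, L=3; D->plug->D->R->F->L->H->refl->D->L'->D->R'->G->plug->B
Char 3 ('H'): step: R->2, L=3; H->plug->H->R->D->L->D->refl->H->L'->F->R'->A->plug->A
Char 4 ('H'): step: R->3, L=3; H->plug->H->R->E->L->E->refl->F->L'->A->R'->D->plug->D
Char 5 ('A'): step: R->4, L=3; A->plug->A->R->C->L->B->refl->A->L'->B->R'->F->plug->F
Final: ciphertext=CBADF, RIGHT=4, LEFT=3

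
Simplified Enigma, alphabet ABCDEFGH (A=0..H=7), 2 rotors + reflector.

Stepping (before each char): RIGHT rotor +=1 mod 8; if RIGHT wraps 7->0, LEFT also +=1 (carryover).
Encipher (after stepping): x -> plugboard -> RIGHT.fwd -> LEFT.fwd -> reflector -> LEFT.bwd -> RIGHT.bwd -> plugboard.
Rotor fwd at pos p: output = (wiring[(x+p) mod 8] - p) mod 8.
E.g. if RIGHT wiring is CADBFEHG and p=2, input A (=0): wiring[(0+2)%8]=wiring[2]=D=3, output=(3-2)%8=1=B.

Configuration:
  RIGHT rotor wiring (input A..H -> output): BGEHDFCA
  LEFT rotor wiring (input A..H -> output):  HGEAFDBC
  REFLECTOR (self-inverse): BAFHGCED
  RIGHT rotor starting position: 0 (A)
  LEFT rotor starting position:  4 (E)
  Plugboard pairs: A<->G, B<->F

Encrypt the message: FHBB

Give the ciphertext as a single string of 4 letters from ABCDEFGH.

Char 1 ('F'): step: R->1, L=4; F->plug->B->R->D->L->G->refl->E->L'->H->R'->G->plug->A
Char 2 ('H'): step: R->2, L=4; H->plug->H->R->E->L->D->refl->H->L'->B->R'->C->plug->C
Char 3 ('B'): step: R->3, L=4; B->plug->F->R->G->L->A->refl->B->L'->A->R'->B->plug->F
Char 4 ('B'): step: R->4, L=4; B->plug->F->R->C->L->F->refl->C->L'->F->R'->E->plug->E

Answer: ACFE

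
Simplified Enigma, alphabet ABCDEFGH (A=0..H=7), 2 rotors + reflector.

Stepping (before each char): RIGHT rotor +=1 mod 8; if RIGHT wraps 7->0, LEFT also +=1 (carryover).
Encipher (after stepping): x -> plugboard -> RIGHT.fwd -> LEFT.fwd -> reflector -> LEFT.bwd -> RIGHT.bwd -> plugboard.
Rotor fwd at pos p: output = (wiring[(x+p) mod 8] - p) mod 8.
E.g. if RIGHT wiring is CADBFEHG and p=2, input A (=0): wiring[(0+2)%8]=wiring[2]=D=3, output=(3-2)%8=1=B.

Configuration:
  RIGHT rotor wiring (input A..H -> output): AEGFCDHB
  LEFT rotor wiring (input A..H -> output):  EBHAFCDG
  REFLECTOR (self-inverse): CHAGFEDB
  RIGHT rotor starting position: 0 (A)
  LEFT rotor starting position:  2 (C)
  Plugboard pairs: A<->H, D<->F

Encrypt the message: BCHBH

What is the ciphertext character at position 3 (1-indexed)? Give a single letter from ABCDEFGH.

Char 1 ('B'): step: R->1, L=2; B->plug->B->R->F->L->E->refl->F->L'->A->R'->G->plug->G
Char 2 ('C'): step: R->2, L=2; C->plug->C->R->A->L->F->refl->E->L'->F->R'->E->plug->E
Char 3 ('H'): step: R->3, L=2; H->plug->A->R->C->L->D->refl->G->L'->B->R'->G->plug->G

G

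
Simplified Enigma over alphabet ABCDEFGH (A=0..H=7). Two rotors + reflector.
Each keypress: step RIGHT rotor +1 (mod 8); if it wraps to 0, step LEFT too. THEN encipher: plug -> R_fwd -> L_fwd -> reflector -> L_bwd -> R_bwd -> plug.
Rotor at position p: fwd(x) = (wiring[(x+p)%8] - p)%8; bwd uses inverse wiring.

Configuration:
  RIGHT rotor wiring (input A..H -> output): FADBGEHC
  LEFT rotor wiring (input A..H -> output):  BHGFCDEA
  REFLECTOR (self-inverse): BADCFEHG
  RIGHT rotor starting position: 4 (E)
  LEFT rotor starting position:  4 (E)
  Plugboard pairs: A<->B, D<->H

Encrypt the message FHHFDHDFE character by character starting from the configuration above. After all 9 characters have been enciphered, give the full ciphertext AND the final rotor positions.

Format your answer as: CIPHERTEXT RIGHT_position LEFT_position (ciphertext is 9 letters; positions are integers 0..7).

Char 1 ('F'): step: R->5, L=4; F->plug->F->R->G->L->C->refl->D->L'->F->R'->C->plug->C
Char 2 ('H'): step: R->6, L=4; H->plug->D->R->C->L->A->refl->B->L'->H->R'->C->plug->C
Char 3 ('H'): step: R->7, L=4; H->plug->D->R->E->L->F->refl->E->L'->D->R'->A->plug->B
Char 4 ('F'): step: R->0, L->5 (L advanced); F->plug->F->R->E->L->C->refl->D->L'->C->R'->H->plug->D
Char 5 ('D'): step: R->1, L=5; D->plug->H->R->E->L->C->refl->D->L'->C->R'->B->plug->A
Char 6 ('H'): step: R->2, L=5; H->plug->D->R->C->L->D->refl->C->L'->E->R'->C->plug->C
Char 7 ('D'): step: R->3, L=5; D->plug->H->R->A->L->G->refl->H->L'->B->R'->C->plug->C
Char 8 ('F'): step: R->4, L=5; F->plug->F->R->E->L->C->refl->D->L'->C->R'->A->plug->B
Char 9 ('E'): step: R->5, L=5; E->plug->E->R->D->L->E->refl->F->L'->H->R'->A->plug->B
Final: ciphertext=CCBDACCBB, RIGHT=5, LEFT=5

Answer: CCBDACCBB 5 5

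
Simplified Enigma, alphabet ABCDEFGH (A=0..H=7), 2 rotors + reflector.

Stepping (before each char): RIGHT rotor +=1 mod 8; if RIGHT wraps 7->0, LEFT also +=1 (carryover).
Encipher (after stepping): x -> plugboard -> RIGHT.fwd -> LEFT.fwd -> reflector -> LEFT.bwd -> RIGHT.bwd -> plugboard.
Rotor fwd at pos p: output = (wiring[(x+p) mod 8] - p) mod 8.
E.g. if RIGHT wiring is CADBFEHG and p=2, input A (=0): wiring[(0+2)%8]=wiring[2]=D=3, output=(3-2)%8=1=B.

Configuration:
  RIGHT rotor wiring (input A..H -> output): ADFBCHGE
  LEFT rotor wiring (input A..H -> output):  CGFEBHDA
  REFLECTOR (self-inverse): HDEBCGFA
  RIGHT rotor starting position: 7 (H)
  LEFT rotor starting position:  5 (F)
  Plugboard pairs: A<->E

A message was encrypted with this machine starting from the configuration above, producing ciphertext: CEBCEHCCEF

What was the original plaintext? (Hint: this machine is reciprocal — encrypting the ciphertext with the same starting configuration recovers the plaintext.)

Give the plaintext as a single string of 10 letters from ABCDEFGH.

Answer: EDGDFFHFDH

Derivation:
Char 1 ('C'): step: R->0, L->6 (L advanced); C->plug->C->R->F->L->G->refl->F->L'->A->R'->A->plug->E
Char 2 ('E'): step: R->1, L=6; E->plug->A->R->C->L->E->refl->C->L'->B->R'->D->plug->D
Char 3 ('B'): step: R->2, L=6; B->plug->B->R->H->L->B->refl->D->L'->G->R'->G->plug->G
Char 4 ('C'): step: R->3, L=6; C->plug->C->R->E->L->H->refl->A->L'->D->R'->D->plug->D
Char 5 ('E'): step: R->4, L=6; E->plug->A->R->G->L->D->refl->B->L'->H->R'->F->plug->F
Char 6 ('H'): step: R->5, L=6; H->plug->H->R->F->L->G->refl->F->L'->A->R'->F->plug->F
Char 7 ('C'): step: R->6, L=6; C->plug->C->R->C->L->E->refl->C->L'->B->R'->H->plug->H
Char 8 ('C'): step: R->7, L=6; C->plug->C->R->E->L->H->refl->A->L'->D->R'->F->plug->F
Char 9 ('E'): step: R->0, L->7 (L advanced); E->plug->A->R->A->L->B->refl->D->L'->B->R'->D->plug->D
Char 10 ('F'): step: R->1, L=7; F->plug->F->R->F->L->C->refl->E->L'->H->R'->H->plug->H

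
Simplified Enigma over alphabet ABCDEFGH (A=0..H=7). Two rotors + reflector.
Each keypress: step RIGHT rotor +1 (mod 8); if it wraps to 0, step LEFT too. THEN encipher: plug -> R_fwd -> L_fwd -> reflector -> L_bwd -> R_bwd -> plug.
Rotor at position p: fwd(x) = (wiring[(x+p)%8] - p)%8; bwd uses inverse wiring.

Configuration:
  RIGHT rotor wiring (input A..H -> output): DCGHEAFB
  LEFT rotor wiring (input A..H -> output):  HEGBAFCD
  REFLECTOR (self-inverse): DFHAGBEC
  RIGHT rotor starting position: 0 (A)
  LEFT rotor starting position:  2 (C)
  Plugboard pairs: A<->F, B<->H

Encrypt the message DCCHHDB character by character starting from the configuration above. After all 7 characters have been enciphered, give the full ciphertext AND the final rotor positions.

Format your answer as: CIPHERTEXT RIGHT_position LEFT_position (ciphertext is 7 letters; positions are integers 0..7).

Char 1 ('D'): step: R->1, L=2; D->plug->D->R->D->L->D->refl->A->L'->E->R'->F->plug->A
Char 2 ('C'): step: R->2, L=2; C->plug->C->R->C->L->G->refl->E->L'->A->R'->H->plug->B
Char 3 ('C'): step: R->3, L=2; C->plug->C->R->F->L->B->refl->F->L'->G->R'->E->plug->E
Char 4 ('H'): step: R->4, L=2; H->plug->B->R->E->L->A->refl->D->L'->D->R'->H->plug->B
Char 5 ('H'): step: R->5, L=2; H->plug->B->R->A->L->E->refl->G->L'->C->R'->G->plug->G
Char 6 ('D'): step: R->6, L=2; D->plug->D->R->E->L->A->refl->D->L'->D->R'->B->plug->H
Char 7 ('B'): step: R->7, L=2; B->plug->H->R->G->L->F->refl->B->L'->F->R'->F->plug->A
Final: ciphertext=ABEBGHA, RIGHT=7, LEFT=2

Answer: ABEBGHA 7 2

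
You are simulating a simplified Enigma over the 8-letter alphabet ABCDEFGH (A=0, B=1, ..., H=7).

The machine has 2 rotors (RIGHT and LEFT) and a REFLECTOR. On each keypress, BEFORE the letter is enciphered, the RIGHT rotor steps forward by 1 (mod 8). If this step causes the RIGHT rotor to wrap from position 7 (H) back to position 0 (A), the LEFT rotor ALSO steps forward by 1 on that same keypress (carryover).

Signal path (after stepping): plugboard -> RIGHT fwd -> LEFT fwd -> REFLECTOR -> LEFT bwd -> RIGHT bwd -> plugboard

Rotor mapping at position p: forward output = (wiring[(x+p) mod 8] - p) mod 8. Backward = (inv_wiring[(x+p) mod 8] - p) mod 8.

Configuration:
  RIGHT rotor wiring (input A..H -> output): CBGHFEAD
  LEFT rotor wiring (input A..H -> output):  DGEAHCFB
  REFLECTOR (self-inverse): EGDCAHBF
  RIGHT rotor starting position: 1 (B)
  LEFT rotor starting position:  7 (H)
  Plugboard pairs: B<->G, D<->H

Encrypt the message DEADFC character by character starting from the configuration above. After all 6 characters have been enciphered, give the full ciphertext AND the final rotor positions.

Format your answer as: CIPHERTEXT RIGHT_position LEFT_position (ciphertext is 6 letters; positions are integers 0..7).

Answer: ABFCGG 7 7

Derivation:
Char 1 ('D'): step: R->2, L=7; D->plug->H->R->H->L->G->refl->B->L'->E->R'->A->plug->A
Char 2 ('E'): step: R->3, L=7; E->plug->E->R->A->L->C->refl->D->L'->G->R'->G->plug->B
Char 3 ('A'): step: R->4, L=7; A->plug->A->R->B->L->E->refl->A->L'->F->R'->F->plug->F
Char 4 ('D'): step: R->5, L=7; D->plug->H->R->A->L->C->refl->D->L'->G->R'->C->plug->C
Char 5 ('F'): step: R->6, L=7; F->plug->F->R->B->L->E->refl->A->L'->F->R'->B->plug->G
Char 6 ('C'): step: R->7, L=7; C->plug->C->R->C->L->H->refl->F->L'->D->R'->B->plug->G
Final: ciphertext=ABFCGG, RIGHT=7, LEFT=7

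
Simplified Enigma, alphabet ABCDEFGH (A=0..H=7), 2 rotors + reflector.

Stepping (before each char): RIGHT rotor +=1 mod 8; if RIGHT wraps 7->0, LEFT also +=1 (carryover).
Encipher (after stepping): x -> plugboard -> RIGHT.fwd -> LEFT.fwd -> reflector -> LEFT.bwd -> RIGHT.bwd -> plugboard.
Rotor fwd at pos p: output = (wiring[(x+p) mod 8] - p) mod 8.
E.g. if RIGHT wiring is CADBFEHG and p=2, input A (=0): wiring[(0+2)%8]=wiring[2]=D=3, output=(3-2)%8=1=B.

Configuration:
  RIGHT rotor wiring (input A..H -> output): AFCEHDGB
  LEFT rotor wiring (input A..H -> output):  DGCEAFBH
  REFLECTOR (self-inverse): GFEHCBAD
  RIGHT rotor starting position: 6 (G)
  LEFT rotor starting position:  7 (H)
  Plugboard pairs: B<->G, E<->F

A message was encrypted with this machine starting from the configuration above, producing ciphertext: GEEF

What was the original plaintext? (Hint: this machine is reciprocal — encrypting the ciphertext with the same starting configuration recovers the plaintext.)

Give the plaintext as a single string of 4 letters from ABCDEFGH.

Char 1 ('G'): step: R->7, L=7; G->plug->B->R->B->L->E->refl->C->L'->H->R'->H->plug->H
Char 2 ('E'): step: R->0, L->0 (L advanced); E->plug->F->R->D->L->E->refl->C->L'->C->R'->C->plug->C
Char 3 ('E'): step: R->1, L=0; E->plug->F->R->F->L->F->refl->B->L'->G->R'->D->plug->D
Char 4 ('F'): step: R->2, L=0; F->plug->E->R->E->L->A->refl->G->L'->B->R'->D->plug->D

Answer: HCDD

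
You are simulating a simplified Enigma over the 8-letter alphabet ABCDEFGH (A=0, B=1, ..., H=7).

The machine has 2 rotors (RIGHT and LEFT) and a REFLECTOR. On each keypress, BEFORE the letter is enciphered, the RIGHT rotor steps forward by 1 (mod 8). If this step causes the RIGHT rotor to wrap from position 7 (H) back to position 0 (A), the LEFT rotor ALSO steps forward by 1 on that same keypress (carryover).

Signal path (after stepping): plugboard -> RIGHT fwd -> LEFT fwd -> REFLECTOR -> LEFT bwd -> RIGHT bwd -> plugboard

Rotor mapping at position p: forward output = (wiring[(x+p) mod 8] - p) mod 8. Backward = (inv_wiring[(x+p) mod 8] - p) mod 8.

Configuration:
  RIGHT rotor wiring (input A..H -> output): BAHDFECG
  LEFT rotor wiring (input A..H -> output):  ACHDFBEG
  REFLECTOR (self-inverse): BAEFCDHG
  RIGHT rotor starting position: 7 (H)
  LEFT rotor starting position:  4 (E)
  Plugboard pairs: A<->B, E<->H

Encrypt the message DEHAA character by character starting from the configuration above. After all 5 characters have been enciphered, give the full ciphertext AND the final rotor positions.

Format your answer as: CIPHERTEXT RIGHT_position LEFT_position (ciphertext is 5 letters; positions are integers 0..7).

Char 1 ('D'): step: R->0, L->5 (L advanced); D->plug->D->R->D->L->D->refl->F->L'->E->R'->F->plug->F
Char 2 ('E'): step: R->1, L=5; E->plug->H->R->A->L->E->refl->C->L'->F->R'->G->plug->G
Char 3 ('H'): step: R->2, L=5; H->plug->E->R->A->L->E->refl->C->L'->F->R'->A->plug->B
Char 4 ('A'): step: R->3, L=5; A->plug->B->R->C->L->B->refl->A->L'->H->R'->D->plug->D
Char 5 ('A'): step: R->4, L=5; A->plug->B->R->A->L->E->refl->C->L'->F->R'->E->plug->H
Final: ciphertext=FGBDH, RIGHT=4, LEFT=5

Answer: FGBDH 4 5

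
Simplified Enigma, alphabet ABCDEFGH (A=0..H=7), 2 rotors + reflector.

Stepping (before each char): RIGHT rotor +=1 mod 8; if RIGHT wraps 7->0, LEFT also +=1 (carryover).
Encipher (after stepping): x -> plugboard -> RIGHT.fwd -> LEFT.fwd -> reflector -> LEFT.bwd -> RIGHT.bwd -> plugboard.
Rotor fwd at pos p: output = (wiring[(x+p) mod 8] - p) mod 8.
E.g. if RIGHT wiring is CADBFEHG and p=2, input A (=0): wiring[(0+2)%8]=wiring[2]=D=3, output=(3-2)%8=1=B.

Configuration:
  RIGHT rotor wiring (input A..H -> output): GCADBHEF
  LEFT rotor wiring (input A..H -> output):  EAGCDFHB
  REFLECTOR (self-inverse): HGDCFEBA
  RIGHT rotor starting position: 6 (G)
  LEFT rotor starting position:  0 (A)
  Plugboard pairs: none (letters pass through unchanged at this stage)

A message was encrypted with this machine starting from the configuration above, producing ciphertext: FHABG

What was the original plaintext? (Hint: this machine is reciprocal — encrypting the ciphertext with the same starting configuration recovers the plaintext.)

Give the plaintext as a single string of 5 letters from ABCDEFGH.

Char 1 ('F'): step: R->7, L=0; F->plug->F->R->C->L->G->refl->B->L'->H->R'->B->plug->B
Char 2 ('H'): step: R->0, L->1 (L advanced); H->plug->H->R->F->L->G->refl->B->L'->C->R'->B->plug->B
Char 3 ('A'): step: R->1, L=1; A->plug->A->R->B->L->F->refl->E->L'->E->R'->G->plug->G
Char 4 ('B'): step: R->2, L=1; B->plug->B->R->B->L->F->refl->E->L'->E->R'->G->plug->G
Char 5 ('G'): step: R->3, L=1; G->plug->G->R->H->L->D->refl->C->L'->D->R'->F->plug->F

Answer: BBGGF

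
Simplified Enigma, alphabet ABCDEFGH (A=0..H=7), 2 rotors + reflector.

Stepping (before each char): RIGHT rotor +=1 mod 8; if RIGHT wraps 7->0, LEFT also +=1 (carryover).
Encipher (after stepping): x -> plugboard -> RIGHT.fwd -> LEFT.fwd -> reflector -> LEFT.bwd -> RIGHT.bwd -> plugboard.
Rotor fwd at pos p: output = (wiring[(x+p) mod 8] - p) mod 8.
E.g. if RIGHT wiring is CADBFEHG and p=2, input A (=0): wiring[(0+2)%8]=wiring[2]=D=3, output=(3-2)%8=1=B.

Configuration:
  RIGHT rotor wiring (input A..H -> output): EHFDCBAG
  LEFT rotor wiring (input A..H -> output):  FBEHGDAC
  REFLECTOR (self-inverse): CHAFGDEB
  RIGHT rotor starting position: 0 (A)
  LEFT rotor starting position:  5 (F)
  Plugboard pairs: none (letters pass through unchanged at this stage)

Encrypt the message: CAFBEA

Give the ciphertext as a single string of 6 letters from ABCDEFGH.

Answer: DEHHCD

Derivation:
Char 1 ('C'): step: R->1, L=5; C->plug->C->R->C->L->F->refl->D->L'->B->R'->D->plug->D
Char 2 ('A'): step: R->2, L=5; A->plug->A->R->D->L->A->refl->C->L'->G->R'->E->plug->E
Char 3 ('F'): step: R->3, L=5; F->plug->F->R->B->L->D->refl->F->L'->C->R'->H->plug->H
Char 4 ('B'): step: R->4, L=5; B->plug->B->R->F->L->H->refl->B->L'->H->R'->H->plug->H
Char 5 ('E'): step: R->5, L=5; E->plug->E->R->C->L->F->refl->D->L'->B->R'->C->plug->C
Char 6 ('A'): step: R->6, L=5; A->plug->A->R->C->L->F->refl->D->L'->B->R'->D->plug->D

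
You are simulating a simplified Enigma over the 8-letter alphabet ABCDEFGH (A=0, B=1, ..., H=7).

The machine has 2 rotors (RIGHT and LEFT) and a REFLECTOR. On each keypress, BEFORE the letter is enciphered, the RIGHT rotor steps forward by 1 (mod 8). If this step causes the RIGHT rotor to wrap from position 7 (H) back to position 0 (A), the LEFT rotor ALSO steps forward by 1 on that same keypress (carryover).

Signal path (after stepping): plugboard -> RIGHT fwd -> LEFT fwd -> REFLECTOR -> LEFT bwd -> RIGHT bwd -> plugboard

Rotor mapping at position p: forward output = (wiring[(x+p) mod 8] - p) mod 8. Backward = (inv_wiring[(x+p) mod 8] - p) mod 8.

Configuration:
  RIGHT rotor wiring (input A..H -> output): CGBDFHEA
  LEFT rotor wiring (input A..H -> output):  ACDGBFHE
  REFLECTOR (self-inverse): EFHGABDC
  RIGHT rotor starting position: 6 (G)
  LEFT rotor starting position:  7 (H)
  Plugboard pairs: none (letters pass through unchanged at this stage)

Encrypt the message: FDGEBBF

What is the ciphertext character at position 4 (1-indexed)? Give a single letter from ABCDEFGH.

Char 1 ('F'): step: R->7, L=7; F->plug->F->R->G->L->G->refl->D->L'->C->R'->D->plug->D
Char 2 ('D'): step: R->0, L->0 (L advanced); D->plug->D->R->D->L->G->refl->D->L'->C->R'->A->plug->A
Char 3 ('G'): step: R->1, L=0; G->plug->G->R->H->L->E->refl->A->L'->A->R'->B->plug->B
Char 4 ('E'): step: R->2, L=0; E->plug->E->R->C->L->D->refl->G->L'->D->R'->C->plug->C

C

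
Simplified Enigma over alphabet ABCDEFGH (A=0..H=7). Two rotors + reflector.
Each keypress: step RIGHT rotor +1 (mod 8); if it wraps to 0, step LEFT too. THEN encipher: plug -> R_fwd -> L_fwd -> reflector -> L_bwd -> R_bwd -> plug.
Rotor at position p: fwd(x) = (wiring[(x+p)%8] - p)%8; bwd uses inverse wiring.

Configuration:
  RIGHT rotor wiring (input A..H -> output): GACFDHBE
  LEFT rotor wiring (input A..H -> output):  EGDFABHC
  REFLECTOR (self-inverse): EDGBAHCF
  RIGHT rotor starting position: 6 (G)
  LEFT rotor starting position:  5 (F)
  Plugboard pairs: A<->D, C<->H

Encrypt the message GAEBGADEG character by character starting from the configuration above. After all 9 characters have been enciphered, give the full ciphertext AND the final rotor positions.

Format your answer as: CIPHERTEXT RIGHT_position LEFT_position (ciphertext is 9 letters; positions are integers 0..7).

Answer: ECAHHDCGB 7 6

Derivation:
Char 1 ('G'): step: R->7, L=5; G->plug->G->R->A->L->E->refl->A->L'->G->R'->E->plug->E
Char 2 ('A'): step: R->0, L->6 (L advanced); A->plug->D->R->F->L->H->refl->F->L'->E->R'->H->plug->C
Char 3 ('E'): step: R->1, L=6; E->plug->E->R->G->L->C->refl->G->L'->C->R'->D->plug->A
Char 4 ('B'): step: R->2, L=6; B->plug->B->R->D->L->A->refl->E->L'->B->R'->C->plug->H
Char 5 ('G'): step: R->3, L=6; G->plug->G->R->F->L->H->refl->F->L'->E->R'->C->plug->H
Char 6 ('A'): step: R->4, L=6; A->plug->D->R->A->L->B->refl->D->L'->H->R'->A->plug->D
Char 7 ('D'): step: R->5, L=6; D->plug->A->R->C->L->G->refl->C->L'->G->R'->H->plug->C
Char 8 ('E'): step: R->6, L=6; E->plug->E->R->E->L->F->refl->H->L'->F->R'->G->plug->G
Char 9 ('G'): step: R->7, L=6; G->plug->G->R->A->L->B->refl->D->L'->H->R'->B->plug->B
Final: ciphertext=ECAHHDCGB, RIGHT=7, LEFT=6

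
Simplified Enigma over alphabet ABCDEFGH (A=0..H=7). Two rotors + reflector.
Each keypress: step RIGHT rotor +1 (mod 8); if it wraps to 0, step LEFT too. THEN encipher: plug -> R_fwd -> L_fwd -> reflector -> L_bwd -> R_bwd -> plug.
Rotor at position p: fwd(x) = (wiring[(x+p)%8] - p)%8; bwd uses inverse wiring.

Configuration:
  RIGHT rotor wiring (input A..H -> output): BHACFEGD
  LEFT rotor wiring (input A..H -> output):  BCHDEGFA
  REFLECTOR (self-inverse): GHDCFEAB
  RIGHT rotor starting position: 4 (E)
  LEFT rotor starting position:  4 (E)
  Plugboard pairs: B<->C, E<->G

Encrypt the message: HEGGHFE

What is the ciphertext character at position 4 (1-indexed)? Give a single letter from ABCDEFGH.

Char 1 ('H'): step: R->5, L=4; H->plug->H->R->A->L->A->refl->G->L'->F->R'->G->plug->E
Char 2 ('E'): step: R->6, L=4; E->plug->G->R->H->L->H->refl->B->L'->C->R'->E->plug->G
Char 3 ('G'): step: R->7, L=4; G->plug->E->R->D->L->E->refl->F->L'->E->R'->A->plug->A
Char 4 ('G'): step: R->0, L->5 (L advanced); G->plug->E->R->F->L->C->refl->D->L'->C->R'->D->plug->D

D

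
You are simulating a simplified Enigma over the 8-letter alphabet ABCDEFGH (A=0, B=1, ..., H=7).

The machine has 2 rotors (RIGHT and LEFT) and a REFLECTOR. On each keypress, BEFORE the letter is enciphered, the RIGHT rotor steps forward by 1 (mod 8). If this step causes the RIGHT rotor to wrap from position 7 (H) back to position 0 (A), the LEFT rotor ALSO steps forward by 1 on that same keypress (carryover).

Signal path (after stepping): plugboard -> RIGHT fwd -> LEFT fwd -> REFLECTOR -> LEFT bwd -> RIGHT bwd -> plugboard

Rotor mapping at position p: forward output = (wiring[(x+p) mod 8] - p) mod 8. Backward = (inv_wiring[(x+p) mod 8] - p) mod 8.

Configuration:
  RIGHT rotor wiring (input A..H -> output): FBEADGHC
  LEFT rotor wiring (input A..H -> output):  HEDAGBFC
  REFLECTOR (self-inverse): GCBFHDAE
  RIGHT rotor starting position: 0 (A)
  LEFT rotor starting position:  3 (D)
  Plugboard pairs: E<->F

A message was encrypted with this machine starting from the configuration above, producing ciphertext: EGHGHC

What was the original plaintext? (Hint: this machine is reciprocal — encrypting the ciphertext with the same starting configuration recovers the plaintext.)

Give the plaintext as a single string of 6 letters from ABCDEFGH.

Answer: BBBFGE

Derivation:
Char 1 ('E'): step: R->1, L=3; E->plug->F->R->G->L->B->refl->C->L'->D->R'->B->plug->B
Char 2 ('G'): step: R->2, L=3; G->plug->G->R->D->L->C->refl->B->L'->G->R'->B->plug->B
Char 3 ('H'): step: R->3, L=3; H->plug->H->R->B->L->D->refl->F->L'->A->R'->B->plug->B
Char 4 ('G'): step: R->4, L=3; G->plug->G->R->A->L->F->refl->D->L'->B->R'->E->plug->F
Char 5 ('H'): step: R->5, L=3; H->plug->H->R->G->L->B->refl->C->L'->D->R'->G->plug->G
Char 6 ('C'): step: R->6, L=3; C->plug->C->R->H->L->A->refl->G->L'->C->R'->F->plug->E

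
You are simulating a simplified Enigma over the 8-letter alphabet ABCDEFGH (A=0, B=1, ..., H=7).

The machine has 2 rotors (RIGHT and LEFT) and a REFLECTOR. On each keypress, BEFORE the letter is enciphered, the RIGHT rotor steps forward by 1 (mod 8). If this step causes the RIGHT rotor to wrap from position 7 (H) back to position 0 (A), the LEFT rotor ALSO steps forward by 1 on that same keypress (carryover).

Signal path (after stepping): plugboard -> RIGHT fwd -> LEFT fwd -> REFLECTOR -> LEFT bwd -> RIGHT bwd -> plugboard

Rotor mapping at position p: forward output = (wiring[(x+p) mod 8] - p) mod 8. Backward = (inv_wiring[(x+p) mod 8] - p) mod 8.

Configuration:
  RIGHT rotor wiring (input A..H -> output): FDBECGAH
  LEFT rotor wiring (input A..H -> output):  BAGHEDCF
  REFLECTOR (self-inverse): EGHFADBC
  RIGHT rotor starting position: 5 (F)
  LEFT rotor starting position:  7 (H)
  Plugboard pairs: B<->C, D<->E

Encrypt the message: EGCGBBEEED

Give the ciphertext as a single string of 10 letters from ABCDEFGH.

Answer: BDFBCHABBG

Derivation:
Char 1 ('E'): step: R->6, L=7; E->plug->D->R->F->L->F->refl->D->L'->H->R'->C->plug->B
Char 2 ('G'): step: R->7, L=7; G->plug->G->R->H->L->D->refl->F->L'->F->R'->E->plug->D
Char 3 ('C'): step: R->0, L->0 (L advanced); C->plug->B->R->D->L->H->refl->C->L'->G->R'->F->plug->F
Char 4 ('G'): step: R->1, L=0; G->plug->G->R->G->L->C->refl->H->L'->D->R'->C->plug->B
Char 5 ('B'): step: R->2, L=0; B->plug->C->R->A->L->B->refl->G->L'->C->R'->B->plug->C
Char 6 ('B'): step: R->3, L=0; B->plug->C->R->D->L->H->refl->C->L'->G->R'->H->plug->H
Char 7 ('E'): step: R->4, L=0; E->plug->D->R->D->L->H->refl->C->L'->G->R'->A->plug->A
Char 8 ('E'): step: R->5, L=0; E->plug->D->R->A->L->B->refl->G->L'->C->R'->C->plug->B
Char 9 ('E'): step: R->6, L=0; E->plug->D->R->F->L->D->refl->F->L'->H->R'->C->plug->B
Char 10 ('D'): step: R->7, L=0; D->plug->E->R->F->L->D->refl->F->L'->H->R'->G->plug->G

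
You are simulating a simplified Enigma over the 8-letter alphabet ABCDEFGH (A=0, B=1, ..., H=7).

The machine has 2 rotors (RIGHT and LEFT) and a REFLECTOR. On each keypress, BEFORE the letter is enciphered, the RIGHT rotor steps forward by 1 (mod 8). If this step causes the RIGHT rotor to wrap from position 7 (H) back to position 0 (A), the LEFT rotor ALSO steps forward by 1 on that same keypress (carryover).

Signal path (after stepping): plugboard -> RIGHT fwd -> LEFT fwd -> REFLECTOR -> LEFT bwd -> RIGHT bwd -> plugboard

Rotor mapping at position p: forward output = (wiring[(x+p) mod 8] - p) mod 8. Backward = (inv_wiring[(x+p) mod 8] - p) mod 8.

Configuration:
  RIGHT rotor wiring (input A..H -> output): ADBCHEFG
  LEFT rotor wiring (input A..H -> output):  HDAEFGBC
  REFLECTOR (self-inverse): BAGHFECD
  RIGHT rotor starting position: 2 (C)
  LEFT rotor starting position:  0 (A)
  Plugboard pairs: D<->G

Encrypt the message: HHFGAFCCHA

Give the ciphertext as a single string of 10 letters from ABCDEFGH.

Answer: GGGADBADFE

Derivation:
Char 1 ('H'): step: R->3, L=0; H->plug->H->R->G->L->B->refl->A->L'->C->R'->D->plug->G
Char 2 ('H'): step: R->4, L=0; H->plug->H->R->G->L->B->refl->A->L'->C->R'->D->plug->G
Char 3 ('F'): step: R->5, L=0; F->plug->F->R->E->L->F->refl->E->L'->D->R'->D->plug->G
Char 4 ('G'): step: R->6, L=0; G->plug->D->R->F->L->G->refl->C->L'->H->R'->A->plug->A
Char 5 ('A'): step: R->7, L=0; A->plug->A->R->H->L->C->refl->G->L'->F->R'->G->plug->D
Char 6 ('F'): step: R->0, L->1 (L advanced); F->plug->F->R->E->L->F->refl->E->L'->D->R'->B->plug->B
Char 7 ('C'): step: R->1, L=1; C->plug->C->R->B->L->H->refl->D->L'->C->R'->A->plug->A
Char 8 ('C'): step: R->2, L=1; C->plug->C->R->F->L->A->refl->B->L'->G->R'->G->plug->D
Char 9 ('H'): step: R->3, L=1; H->plug->H->R->G->L->B->refl->A->L'->F->R'->F->plug->F
Char 10 ('A'): step: R->4, L=1; A->plug->A->R->D->L->E->refl->F->L'->E->R'->E->plug->E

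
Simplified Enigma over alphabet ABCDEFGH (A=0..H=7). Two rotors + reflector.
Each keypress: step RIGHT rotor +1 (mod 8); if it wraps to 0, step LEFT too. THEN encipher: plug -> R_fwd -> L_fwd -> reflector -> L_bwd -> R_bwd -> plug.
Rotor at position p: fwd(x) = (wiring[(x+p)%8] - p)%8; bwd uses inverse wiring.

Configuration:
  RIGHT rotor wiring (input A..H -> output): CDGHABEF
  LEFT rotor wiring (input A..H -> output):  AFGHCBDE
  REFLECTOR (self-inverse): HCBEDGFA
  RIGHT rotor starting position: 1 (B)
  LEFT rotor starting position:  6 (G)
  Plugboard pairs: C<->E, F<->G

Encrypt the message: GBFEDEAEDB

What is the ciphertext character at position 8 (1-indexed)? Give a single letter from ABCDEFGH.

Char 1 ('G'): step: R->2, L=6; G->plug->F->R->D->L->H->refl->A->L'->E->R'->A->plug->A
Char 2 ('B'): step: R->3, L=6; B->plug->B->R->F->L->B->refl->C->L'->C->R'->E->plug->C
Char 3 ('F'): step: R->4, L=6; F->plug->G->R->C->L->C->refl->B->L'->F->R'->B->plug->B
Char 4 ('E'): step: R->5, L=6; E->plug->C->R->A->L->F->refl->G->L'->B->R'->F->plug->G
Char 5 ('D'): step: R->6, L=6; D->plug->D->R->F->L->B->refl->C->L'->C->R'->G->plug->F
Char 6 ('E'): step: R->7, L=6; E->plug->C->R->E->L->A->refl->H->L'->D->R'->B->plug->B
Char 7 ('A'): step: R->0, L->7 (L advanced); A->plug->A->R->C->L->G->refl->F->L'->A->R'->E->plug->C
Char 8 ('E'): step: R->1, L=7; E->plug->C->R->G->L->C->refl->B->L'->B->R'->H->plug->H

H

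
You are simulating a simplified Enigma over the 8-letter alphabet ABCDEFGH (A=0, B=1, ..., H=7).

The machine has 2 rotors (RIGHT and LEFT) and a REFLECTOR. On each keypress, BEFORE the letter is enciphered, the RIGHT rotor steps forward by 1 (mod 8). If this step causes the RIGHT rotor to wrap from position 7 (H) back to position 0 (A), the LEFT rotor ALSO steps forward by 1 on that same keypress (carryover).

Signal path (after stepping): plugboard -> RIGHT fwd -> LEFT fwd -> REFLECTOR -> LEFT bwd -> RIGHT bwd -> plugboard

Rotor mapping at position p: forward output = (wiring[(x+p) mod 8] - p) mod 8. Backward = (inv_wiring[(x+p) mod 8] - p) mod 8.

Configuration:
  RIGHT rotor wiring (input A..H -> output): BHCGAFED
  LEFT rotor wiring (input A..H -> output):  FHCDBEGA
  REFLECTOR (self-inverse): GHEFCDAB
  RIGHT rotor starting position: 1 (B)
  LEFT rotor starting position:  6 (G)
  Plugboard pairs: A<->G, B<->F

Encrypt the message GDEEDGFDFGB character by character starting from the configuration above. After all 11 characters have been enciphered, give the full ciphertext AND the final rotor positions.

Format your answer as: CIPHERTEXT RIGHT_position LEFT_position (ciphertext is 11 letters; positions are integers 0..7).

Char 1 ('G'): step: R->2, L=6; G->plug->A->R->A->L->A->refl->G->L'->H->R'->G->plug->A
Char 2 ('D'): step: R->3, L=6; D->plug->D->R->B->L->C->refl->E->L'->E->R'->G->plug->A
Char 3 ('E'): step: R->4, L=6; E->plug->E->R->F->L->F->refl->D->L'->G->R'->G->plug->A
Char 4 ('E'): step: R->5, L=6; E->plug->E->R->C->L->H->refl->B->L'->D->R'->H->plug->H
Char 5 ('D'): step: R->6, L=6; D->plug->D->R->B->L->C->refl->E->L'->E->R'->E->plug->E
Char 6 ('G'): step: R->7, L=6; G->plug->A->R->E->L->E->refl->C->L'->B->R'->F->plug->B
Char 7 ('F'): step: R->0, L->7 (L advanced); F->plug->B->R->H->L->H->refl->B->L'->A->R'->E->plug->E
Char 8 ('D'): step: R->1, L=7; D->plug->D->R->H->L->H->refl->B->L'->A->R'->H->plug->H
Char 9 ('F'): step: R->2, L=7; F->plug->B->R->E->L->E->refl->C->L'->F->R'->H->plug->H
Char 10 ('G'): step: R->3, L=7; G->plug->A->R->D->L->D->refl->F->L'->G->R'->F->plug->B
Char 11 ('B'): step: R->4, L=7; B->plug->F->R->D->L->D->refl->F->L'->G->R'->G->plug->A
Final: ciphertext=AAAHEBEHHBA, RIGHT=4, LEFT=7

Answer: AAAHEBEHHBA 4 7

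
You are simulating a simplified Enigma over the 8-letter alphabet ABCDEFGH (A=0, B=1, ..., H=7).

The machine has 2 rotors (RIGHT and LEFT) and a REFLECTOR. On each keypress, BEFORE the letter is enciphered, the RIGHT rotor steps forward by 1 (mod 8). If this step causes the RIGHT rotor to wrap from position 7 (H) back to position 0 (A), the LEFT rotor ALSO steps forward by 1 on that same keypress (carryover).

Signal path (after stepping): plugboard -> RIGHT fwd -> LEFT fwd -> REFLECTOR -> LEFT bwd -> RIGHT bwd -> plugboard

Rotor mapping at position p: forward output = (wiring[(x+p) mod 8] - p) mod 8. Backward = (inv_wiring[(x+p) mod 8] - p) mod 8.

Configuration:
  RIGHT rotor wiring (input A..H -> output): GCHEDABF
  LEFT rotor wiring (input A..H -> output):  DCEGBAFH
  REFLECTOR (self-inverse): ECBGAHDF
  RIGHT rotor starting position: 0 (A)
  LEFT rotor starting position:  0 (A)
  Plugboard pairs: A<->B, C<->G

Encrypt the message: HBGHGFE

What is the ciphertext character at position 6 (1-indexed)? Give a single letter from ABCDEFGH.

Char 1 ('H'): step: R->1, L=0; H->plug->H->R->F->L->A->refl->E->L'->C->R'->D->plug->D
Char 2 ('B'): step: R->2, L=0; B->plug->A->R->F->L->A->refl->E->L'->C->R'->B->plug->A
Char 3 ('G'): step: R->3, L=0; G->plug->C->R->F->L->A->refl->E->L'->C->R'->E->plug->E
Char 4 ('H'): step: R->4, L=0; H->plug->H->R->A->L->D->refl->G->L'->D->R'->G->plug->C
Char 5 ('G'): step: R->5, L=0; G->plug->C->R->A->L->D->refl->G->L'->D->R'->A->plug->B
Char 6 ('F'): step: R->6, L=0; F->plug->F->R->G->L->F->refl->H->L'->H->R'->B->plug->A

A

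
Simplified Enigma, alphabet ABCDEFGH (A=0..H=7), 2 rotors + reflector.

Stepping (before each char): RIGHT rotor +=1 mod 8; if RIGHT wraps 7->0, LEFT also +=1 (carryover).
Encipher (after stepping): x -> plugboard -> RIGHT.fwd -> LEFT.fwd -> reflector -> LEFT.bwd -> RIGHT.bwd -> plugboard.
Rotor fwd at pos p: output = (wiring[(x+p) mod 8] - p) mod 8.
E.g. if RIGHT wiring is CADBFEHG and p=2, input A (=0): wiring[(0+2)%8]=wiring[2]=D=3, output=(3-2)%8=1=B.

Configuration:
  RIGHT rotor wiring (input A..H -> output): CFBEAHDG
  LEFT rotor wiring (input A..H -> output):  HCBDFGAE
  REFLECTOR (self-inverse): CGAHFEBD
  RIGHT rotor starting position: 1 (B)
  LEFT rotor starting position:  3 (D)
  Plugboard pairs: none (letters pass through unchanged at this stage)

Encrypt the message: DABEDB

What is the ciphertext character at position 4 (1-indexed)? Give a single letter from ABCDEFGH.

Char 1 ('D'): step: R->2, L=3; D->plug->D->R->F->L->E->refl->F->L'->D->R'->H->plug->H
Char 2 ('A'): step: R->3, L=3; A->plug->A->R->B->L->C->refl->A->L'->A->R'->D->plug->D
Char 3 ('B'): step: R->4, L=3; B->plug->B->R->D->L->F->refl->E->L'->F->R'->G->plug->G
Char 4 ('E'): step: R->5, L=3; E->plug->E->R->A->L->A->refl->C->L'->B->R'->C->plug->C

C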